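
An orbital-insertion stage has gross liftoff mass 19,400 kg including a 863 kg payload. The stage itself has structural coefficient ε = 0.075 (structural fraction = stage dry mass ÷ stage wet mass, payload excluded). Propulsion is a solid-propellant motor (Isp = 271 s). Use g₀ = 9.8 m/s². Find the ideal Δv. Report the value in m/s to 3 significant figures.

Stage wet mass = m₀ − payload = 19,400 − 863 = 18,537 kg.
Stage dry mass = ε × stage wet mass = 0.075 × 18,537 = 1,390.28 kg.
Burnout mass m_f = stage dry + payload = 1,390.28 + 863 = 2,253.28 kg.
v_e = Isp · g₀ = 271 × 9.8 = 2655.8 m/s.
Δv = v_e · ln(19,400/2,253.28) = 2655.8 × ln(8.61) = 2655.8 × 2.1529 ≈ 5718 m/s.

Δv ≈ 5720 m/s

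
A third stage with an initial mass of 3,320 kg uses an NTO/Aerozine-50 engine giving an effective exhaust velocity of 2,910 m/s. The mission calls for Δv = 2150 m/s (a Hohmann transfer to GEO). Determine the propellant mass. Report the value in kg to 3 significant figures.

propellant mass ≈ 1730 kg

m₀/m_f = exp(Δv / v_e) = exp(2150 / 2910.0) = exp(0.7388) = 2.0935.
m_f = 3,320 / 2.0935 = 1,585.86 kg, so propellant = m₀ − m_f = 3,320 − 1,585.86 = 1,734.14 kg.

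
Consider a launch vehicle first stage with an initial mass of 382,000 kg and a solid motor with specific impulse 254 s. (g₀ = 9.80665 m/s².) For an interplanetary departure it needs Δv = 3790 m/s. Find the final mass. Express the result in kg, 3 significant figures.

v_e = Isp · g₀ = 254 × 9.80665 = 2490.9 m/s.
From the ideal rocket equation, m₀/m_f = exp(Δv / v_e) = exp(3790 / 2490.9) = exp(1.5215) = 4.5793.
m_f = m₀ / 4.5793 = 382,000 / 4.5793 = 83,418.9 kg.

final mass ≈ 83400 kg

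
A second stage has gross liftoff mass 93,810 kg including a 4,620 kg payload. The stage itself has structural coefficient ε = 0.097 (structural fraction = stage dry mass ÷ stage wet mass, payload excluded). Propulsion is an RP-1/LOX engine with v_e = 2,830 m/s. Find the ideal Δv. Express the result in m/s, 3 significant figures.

Δv ≈ 5530 m/s

Stage wet mass = m₀ − payload = 93,810 − 4,620 = 89,190 kg.
Stage dry mass = ε × stage wet mass = 0.097 × 89,190 = 8,651.43 kg.
Burnout mass m_f = stage dry + payload = 8,651.43 + 4,620 = 13,271.43 kg.
Using Δv = v_e ln(m₀/m_f): Δv = v_e · ln(93,810/13,271.43) = 2830.0 × ln(7.069) = 2830.0 × 1.9557 ≈ 5535 m/s.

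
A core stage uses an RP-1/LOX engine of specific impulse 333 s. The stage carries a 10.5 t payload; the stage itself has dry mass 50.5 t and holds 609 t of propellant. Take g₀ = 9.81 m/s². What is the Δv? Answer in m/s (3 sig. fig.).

v_e = Isp · g₀ = 333 × 9.81 = 3266.7 m/s.
m₀ = payload + dry + propellant = 10.5 + 50.5 + 609 = 670 t.
m_f = payload + dry = 10.5 + 50.5 = 61 t.
From the ideal rocket equation, Δv = v_e · ln(m₀/m_f) = 3266.7 × ln(10.98) = 3266.7 × 2.3964 ≈ 7828.4 m/s.

Δv ≈ 7830 m/s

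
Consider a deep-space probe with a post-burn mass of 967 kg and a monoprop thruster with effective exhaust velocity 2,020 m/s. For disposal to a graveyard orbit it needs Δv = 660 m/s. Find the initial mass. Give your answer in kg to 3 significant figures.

Using Δv = v_e ln(m₀/m_f): m₀/m_f = exp(Δv / v_e) = exp(660 / 2020.0) = exp(0.3267) = 1.3864.
m₀ = m_f × 1.3864 = 967 × 1.3864 = 1,340.65 kg.

initial mass ≈ 1340 kg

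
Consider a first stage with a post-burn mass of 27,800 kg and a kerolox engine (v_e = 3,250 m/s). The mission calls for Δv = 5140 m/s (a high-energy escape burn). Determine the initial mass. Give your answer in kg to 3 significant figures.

initial mass ≈ 135000 kg

Rocket equation: m₀/m_f = exp(Δv / v_e) = exp(5140 / 3250.0) = exp(1.5815) = 4.8624.
m₀ = m_f × 4.8624 = 27,800 × 4.8624 = 135,175 kg.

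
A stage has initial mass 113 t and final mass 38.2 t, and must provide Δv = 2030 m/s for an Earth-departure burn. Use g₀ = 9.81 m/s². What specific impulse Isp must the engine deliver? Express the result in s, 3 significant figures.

Isp ≈ 191 s

ln(m₀/m_f) = ln(113000/38200) = ln(2.958) = 1.0846.
v_e = Δv / ln(m₀/m_f) = 2030 / 1.0846 = 1871.7 m/s.
Isp = v_e / g₀ = 1871.7 / 9.81 = 190.8 s.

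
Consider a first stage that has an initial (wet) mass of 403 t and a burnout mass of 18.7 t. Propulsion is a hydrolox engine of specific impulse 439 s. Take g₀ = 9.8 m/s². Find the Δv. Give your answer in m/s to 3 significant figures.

v_e = Isp · g₀ = 439 × 9.8 = 4302.2 m/s.
Using Δv = v_e ln(m₀/m_f): Δv = v_e · ln(m₀/m_f) = 4302.2 × ln(21.55) = 4302.2 × 3.0704 ≈ 13209.5 m/s.

Δv ≈ 13200 m/s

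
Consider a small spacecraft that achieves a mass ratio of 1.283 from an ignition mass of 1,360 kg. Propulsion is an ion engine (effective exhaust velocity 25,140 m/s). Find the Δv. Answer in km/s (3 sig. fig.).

Δv = v_e · ln(1.283) = 25140.0 × 0.2492 ≈ 6264.9 m/s.

Δv ≈ 6.26 km/s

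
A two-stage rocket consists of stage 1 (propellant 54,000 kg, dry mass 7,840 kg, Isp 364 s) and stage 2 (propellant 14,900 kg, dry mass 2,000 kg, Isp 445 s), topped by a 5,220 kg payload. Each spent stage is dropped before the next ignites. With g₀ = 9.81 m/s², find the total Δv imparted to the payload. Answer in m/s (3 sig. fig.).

Δv ≈ 8570 m/s

Ignition mass of stage 1 = 54,000+7,840 + 14,900+2,000 + 5,220 = 83,960 kg.
Stage 1: m₀ = 83,960 kg, m_f = 83,960 − 54,000 = 29,960 kg; Δv = 364×9.81×ln(2.802) = 3570.8×1.0305 ≈ 3680 m/s.
Stage 2: m₀ = 22,120 kg, m_f = 22,120 − 14,900 = 7,220 kg; Δv = 445×9.81×ln(3.064) = 4365.4×1.1196 ≈ 4888 m/s.
Total Δv = 3680 + 4888 = 8568 m/s.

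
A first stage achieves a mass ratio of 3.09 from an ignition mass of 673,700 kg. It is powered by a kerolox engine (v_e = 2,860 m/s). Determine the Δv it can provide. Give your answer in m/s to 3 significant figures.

Δv ≈ 3230 m/s

Δv = v_e · ln(3.09) = 2860.0 × 1.1282 ≈ 3226.6 m/s.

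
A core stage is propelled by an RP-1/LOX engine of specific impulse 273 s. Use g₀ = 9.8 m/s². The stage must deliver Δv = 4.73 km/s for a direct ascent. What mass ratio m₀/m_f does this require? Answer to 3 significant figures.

v_e = Isp · g₀ = 273 × 9.8 = 2675.4 m/s.
By the Tsiolkovsky rocket equation, m₀/m_f = exp(Δv / v_e) = exp(4730 / 2675.4) = exp(1.7680) = 5.8589.

mass ratio ≈ 5.86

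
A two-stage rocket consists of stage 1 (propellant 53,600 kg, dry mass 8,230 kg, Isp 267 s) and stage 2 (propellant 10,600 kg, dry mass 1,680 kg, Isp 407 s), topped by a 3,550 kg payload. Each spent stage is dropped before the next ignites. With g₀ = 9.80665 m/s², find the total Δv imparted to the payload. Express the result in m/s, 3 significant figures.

Ignition mass of stage 1 = 53,600+8,230 + 10,600+1,680 + 3,550 = 77,660 kg.
Stage 1: m₀ = 77,660 kg, m_f = 77,660 − 53,600 = 24,060 kg; Δv = 267×9.80665×ln(3.228) = 2618.4×1.1718 ≈ 3068 m/s.
Stage 2: m₀ = 15,830 kg, m_f = 15,830 − 10,600 = 5,230 kg; Δv = 407×9.80665×ln(3.027) = 3991.3×1.1075 ≈ 4420 m/s.
Total Δv = 3068 + 4420 = 7488 m/s.

Δv ≈ 7490 m/s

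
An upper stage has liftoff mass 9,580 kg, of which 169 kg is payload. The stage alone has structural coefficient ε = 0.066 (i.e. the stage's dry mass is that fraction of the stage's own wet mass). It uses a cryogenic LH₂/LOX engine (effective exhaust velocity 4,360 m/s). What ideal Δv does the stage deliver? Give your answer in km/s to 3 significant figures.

Δv ≈ 10.9 km/s

Stage wet mass = m₀ − payload = 9,580 − 169 = 9,411 kg.
Stage dry mass = ε × stage wet mass = 0.066 × 9,411 = 621.126 kg.
Burnout mass m_f = stage dry + payload = 621.126 + 169 = 790.126 kg.
Rocket equation: Δv = v_e · ln(9,580/790.126) = 4360.0 × ln(12.12) = 4360.0 × 2.4952 ≈ 10879 m/s.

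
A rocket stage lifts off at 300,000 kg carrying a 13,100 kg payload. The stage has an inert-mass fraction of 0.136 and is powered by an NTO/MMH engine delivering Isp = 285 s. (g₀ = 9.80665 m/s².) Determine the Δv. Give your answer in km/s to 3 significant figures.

Δv ≈ 4.89 km/s

Stage wet mass = m₀ − payload = 300,000 − 13,100 = 286,900 kg.
Stage dry mass = ε × stage wet mass = 0.136 × 286,900 = 39,018.4 kg.
Burnout mass m_f = stage dry + payload = 39,018.4 + 13,100 = 52,118.4 kg.
v_e = Isp · g₀ = 285 × 9.80665 = 2794.9 m/s.
Δv = v_e · ln(300,000/52,118.4) = 2794.9 × ln(5.756) = 2794.9 × 1.7503 ≈ 4892 m/s.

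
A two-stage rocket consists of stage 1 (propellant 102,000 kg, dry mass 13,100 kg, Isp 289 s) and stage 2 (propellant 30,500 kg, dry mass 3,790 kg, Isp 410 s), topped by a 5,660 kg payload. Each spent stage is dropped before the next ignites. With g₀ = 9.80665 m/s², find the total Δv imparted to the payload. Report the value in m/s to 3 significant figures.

Ignition mass of stage 1 = 102,000+13,100 + 30,500+3,790 + 5,660 = 155,050 kg.
Stage 1: m₀ = 155,050 kg, m_f = 155,050 − 102,000 = 53,050 kg; Δv = 289×9.80665×ln(2.923) = 2834.1×1.0725 ≈ 3040 m/s.
Stage 2: m₀ = 39,950 kg, m_f = 39,950 − 30,500 = 9,450 kg; Δv = 410×9.80665×ln(4.228) = 4020.7×1.4416 ≈ 5796 m/s.
Total Δv = 3040 + 5796 = 8836 m/s.

Δv ≈ 8840 m/s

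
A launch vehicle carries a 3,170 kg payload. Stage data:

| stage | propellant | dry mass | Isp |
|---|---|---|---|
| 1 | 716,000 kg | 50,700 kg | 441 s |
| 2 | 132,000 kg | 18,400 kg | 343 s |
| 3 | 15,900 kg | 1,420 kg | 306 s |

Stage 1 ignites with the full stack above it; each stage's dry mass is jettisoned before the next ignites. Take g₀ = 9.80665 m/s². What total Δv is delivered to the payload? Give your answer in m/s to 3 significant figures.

Δv ≈ 15700 m/s

Ignition mass of stage 1 = 716,000+50,700 + 132,000+18,400 + 15,900+1,420 + 3,170 = 937,590 kg.
Stage 1: m₀ = 937,590 kg, m_f = 937,590 − 716,000 = 221,590 kg; Δv = 441×9.80665×ln(4.231) = 4324.7×1.4425 ≈ 6238 m/s.
Stage 2: m₀ = 170,890 kg, m_f = 170,890 − 132,000 = 38,890 kg; Δv = 343×9.80665×ln(4.394) = 3363.7×1.4803 ≈ 4979 m/s.
Stage 3: m₀ = 20,490 kg, m_f = 20,490 − 15,900 = 4,590 kg; Δv = 306×9.80665×ln(4.464) = 3000.8×1.4961 ≈ 4489 m/s.
Total Δv = 6238 + 4979 + 4489 = 15706 m/s.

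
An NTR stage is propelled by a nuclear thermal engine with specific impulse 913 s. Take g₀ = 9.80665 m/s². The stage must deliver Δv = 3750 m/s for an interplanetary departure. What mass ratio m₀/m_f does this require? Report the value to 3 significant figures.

mass ratio ≈ 1.52

v_e = Isp · g₀ = 913 × 9.80665 = 8953.5 m/s.
From the ideal rocket equation, m₀/m_f = exp(Δv / v_e) = exp(3750 / 8953.5) = exp(0.4188) = 1.5202.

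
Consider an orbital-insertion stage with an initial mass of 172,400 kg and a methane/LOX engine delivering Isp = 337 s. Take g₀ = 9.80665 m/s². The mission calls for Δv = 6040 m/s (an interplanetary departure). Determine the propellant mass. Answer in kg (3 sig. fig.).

propellant mass ≈ 145000 kg

v_e = Isp · g₀ = 337 × 9.80665 = 3304.8 m/s.
m₀/m_f = exp(Δv / v_e) = exp(6040 / 3304.8) = exp(1.8276) = 6.2191.
m_f = 172,400 / 6.2191 = 27,721.1 kg, so propellant = m₀ − m_f = 172,400 − 27,721.1 = 144,678.9 kg.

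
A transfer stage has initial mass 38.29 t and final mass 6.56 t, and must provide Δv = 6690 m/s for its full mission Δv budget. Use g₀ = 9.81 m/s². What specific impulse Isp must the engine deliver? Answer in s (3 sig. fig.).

Isp ≈ 387 s

ln(m₀/m_f) = ln(38290/6560) = ln(5.837) = 1.7642.
v_e = Δv / ln(m₀/m_f) = 6690 / 1.7642 = 3792.1 m/s.
Isp = v_e / g₀ = 3792.1 / 9.81 = 386.6 s.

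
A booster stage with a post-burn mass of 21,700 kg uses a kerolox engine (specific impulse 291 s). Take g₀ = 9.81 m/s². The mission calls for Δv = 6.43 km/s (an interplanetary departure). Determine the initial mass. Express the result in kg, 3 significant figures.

initial mass ≈ 206000 kg

v_e = Isp · g₀ = 291 × 9.81 = 2854.7 m/s.
m₀/m_f = exp(Δv / v_e) = exp(6430 / 2854.7) = exp(2.2524) = 9.5107.
m₀ = m_f × 9.5107 = 21,700 × 9.5107 = 206,382 kg.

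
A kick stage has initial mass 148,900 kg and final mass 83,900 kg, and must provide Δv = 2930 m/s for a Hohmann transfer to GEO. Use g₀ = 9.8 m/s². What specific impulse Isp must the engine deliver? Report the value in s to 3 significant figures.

Isp ≈ 521 s

ln(m₀/m_f) = ln(148900/83900) = ln(1.775) = 0.5736.
v_e = Δv / ln(m₀/m_f) = 2930 / 0.5736 = 5107.7 m/s.
Isp = v_e / g₀ = 5107.7 / 9.8 = 521.2 s.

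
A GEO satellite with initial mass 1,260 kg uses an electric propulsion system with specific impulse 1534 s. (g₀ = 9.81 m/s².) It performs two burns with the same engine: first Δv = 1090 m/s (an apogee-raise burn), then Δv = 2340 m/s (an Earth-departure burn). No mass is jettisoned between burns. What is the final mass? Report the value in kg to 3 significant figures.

final mass ≈ 1000 kg

v_e = Isp · g₀ = 1534 × 9.81 = 15048.5 m/s.
After the first burn: m = 1260 × exp(−1090/15048.5) = 1260 × 0.93013 = 1,171.96 kg.
After the second burn: m = 1,171.96 × exp(−2340/15048.5) = 1,171.96 × 0.85599 = 1,003.19 kg.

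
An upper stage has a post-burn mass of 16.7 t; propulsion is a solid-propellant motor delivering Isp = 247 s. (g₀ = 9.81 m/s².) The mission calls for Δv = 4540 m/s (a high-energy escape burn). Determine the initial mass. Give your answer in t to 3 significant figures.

v_e = Isp · g₀ = 247 × 9.81 = 2423.1 m/s.
m₀/m_f = exp(Δv / v_e) = exp(4540 / 2423.1) = exp(1.8737) = 6.5121.
m₀ = m_f × 6.5121 = 16.7 × 6.5121 = 108.752 t.

initial mass ≈ 109 t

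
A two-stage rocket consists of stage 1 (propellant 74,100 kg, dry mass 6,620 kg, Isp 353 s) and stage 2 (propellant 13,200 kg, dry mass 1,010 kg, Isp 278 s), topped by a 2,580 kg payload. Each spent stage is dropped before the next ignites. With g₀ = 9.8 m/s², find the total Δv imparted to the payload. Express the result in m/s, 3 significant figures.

Δv ≈ 9140 m/s

Ignition mass of stage 1 = 74,100+6,620 + 13,200+1,010 + 2,580 = 97,510 kg.
Stage 1: m₀ = 97,510 kg, m_f = 97,510 − 74,100 = 23,410 kg; Δv = 353×9.8×ln(4.165) = 3459.4×1.4268 ≈ 4936 m/s.
Stage 2: m₀ = 16,790 kg, m_f = 16,790 − 13,200 = 3,590 kg; Δv = 278×9.8×ln(4.677) = 2724.4×1.5426 ≈ 4203 m/s.
Total Δv = 4936 + 4203 = 9139 m/s.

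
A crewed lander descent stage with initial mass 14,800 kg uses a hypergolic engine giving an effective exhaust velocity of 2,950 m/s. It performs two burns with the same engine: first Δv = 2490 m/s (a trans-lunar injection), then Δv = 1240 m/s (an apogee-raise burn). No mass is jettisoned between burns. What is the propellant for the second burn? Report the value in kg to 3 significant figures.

After the first burn: m = 14800 × exp(−2490/2950.0) = 14800 × 0.42996 = 6,363.41 kg.
After the second burn: m = 6,363.41 × exp(−1240/2950.0) = 6,363.41 × 0.65682 = 4,179.61 kg.
Second-burn propellant = 6,363.41 − 4,179.61 = 2,183.8 kg.

propellant for the second burn ≈ 2180 kg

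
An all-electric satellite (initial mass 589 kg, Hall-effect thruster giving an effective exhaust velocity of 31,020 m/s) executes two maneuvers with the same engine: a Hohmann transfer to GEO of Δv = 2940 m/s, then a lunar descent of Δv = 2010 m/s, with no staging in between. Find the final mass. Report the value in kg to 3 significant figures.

After the first burn: m = 589 × exp(−2940/31020.0) = 589 × 0.90958 = 535.743 kg.
After the second burn: m = 535.743 × exp(−2010/31020.0) = 535.743 × 0.93726 = 502.13 kg.

final mass ≈ 502 kg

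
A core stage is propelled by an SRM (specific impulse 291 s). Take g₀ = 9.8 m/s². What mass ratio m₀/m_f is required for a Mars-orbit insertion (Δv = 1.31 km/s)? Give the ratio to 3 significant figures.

v_e = Isp · g₀ = 291 × 9.8 = 2851.8 m/s.
Using Δv = v_e ln(m₀/m_f): m₀/m_f = exp(Δv / v_e) = exp(1310 / 2851.8) = exp(0.4594) = 1.5831.

mass ratio ≈ 1.58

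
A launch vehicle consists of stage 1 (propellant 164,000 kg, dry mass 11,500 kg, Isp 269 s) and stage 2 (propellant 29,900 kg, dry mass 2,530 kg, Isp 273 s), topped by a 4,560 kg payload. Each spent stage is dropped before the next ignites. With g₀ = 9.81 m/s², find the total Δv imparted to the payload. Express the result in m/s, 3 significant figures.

Δv ≈ 8320 m/s

Ignition mass of stage 1 = 164,000+11,500 + 29,900+2,530 + 4,560 = 212,490 kg.
Stage 1: m₀ = 212,490 kg, m_f = 212,490 − 164,000 = 48,490 kg; Δv = 269×9.81×ln(4.382) = 2638.9×1.4775 ≈ 3899 m/s.
Stage 2: m₀ = 36,990 kg, m_f = 36,990 − 29,900 = 7,090 kg; Δv = 273×9.81×ln(5.217) = 2678.1×1.6520 ≈ 4424 m/s.
Total Δv = 3899 + 4424 = 8323 m/s.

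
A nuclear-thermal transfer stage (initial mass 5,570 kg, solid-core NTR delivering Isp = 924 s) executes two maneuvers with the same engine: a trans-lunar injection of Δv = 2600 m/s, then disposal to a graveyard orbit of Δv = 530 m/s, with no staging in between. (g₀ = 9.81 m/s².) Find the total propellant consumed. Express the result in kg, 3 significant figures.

total propellant consumed ≈ 1630 kg

v_e = Isp · g₀ = 924 × 9.81 = 9064.4 m/s.
After the first burn: m = 5570 × exp(−2600/9064.4) = 5570 × 0.75064 = 4,181.06 kg.
After the second burn: m = 4,181.06 × exp(−530/9064.4) = 4,181.06 × 0.94321 = 3,943.62 kg.
Total propellant = m₀ − m_final = 5570 − 3,943.62 = 1,626.38 kg.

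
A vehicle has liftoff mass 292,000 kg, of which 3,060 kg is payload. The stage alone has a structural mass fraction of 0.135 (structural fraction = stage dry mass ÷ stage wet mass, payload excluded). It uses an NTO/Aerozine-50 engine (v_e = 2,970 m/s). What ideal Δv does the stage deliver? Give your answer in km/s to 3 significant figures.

Stage wet mass = m₀ − payload = 292,000 − 3,060 = 288,940 kg.
Stage dry mass = ε × stage wet mass = 0.135 × 288,940 = 39,006.9 kg.
Burnout mass m_f = stage dry + payload = 39,006.9 + 3,060 = 42,066.9 kg.
From the ideal rocket equation, Δv = v_e · ln(292,000/42,066.9) = 2970.0 × ln(6.941) = 2970.0 × 1.9375 ≈ 5754 m/s.

Δv ≈ 5.75 km/s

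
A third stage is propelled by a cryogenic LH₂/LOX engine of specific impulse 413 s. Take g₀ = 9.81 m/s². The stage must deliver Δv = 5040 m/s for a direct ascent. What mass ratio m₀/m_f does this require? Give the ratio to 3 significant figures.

mass ratio ≈ 3.47

v_e = Isp · g₀ = 413 × 9.81 = 4051.5 m/s.
m₀/m_f = exp(Δv / v_e) = exp(5040 / 4051.5) = exp(1.2440) = 3.4694.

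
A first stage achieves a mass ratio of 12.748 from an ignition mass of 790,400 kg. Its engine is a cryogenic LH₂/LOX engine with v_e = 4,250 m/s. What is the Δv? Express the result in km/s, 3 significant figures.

By the Tsiolkovsky rocket equation, Δv = v_e · ln(12.748) = 4250.0 × 2.5454 ≈ 10817.8 m/s.

Δv ≈ 10.8 km/s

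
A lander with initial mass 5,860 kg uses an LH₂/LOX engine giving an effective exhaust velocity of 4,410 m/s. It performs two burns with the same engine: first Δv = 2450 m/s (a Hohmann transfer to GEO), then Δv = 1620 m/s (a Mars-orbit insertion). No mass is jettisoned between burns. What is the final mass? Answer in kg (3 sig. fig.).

After the first burn: m = 5860 × exp(−2450/4410.0) = 5860 × 0.57375 = 3,362.18 kg.
After the second burn: m = 3,362.18 × exp(−1620/4410.0) = 3,362.18 × 0.69257 = 2,328.55 kg.

final mass ≈ 2330 kg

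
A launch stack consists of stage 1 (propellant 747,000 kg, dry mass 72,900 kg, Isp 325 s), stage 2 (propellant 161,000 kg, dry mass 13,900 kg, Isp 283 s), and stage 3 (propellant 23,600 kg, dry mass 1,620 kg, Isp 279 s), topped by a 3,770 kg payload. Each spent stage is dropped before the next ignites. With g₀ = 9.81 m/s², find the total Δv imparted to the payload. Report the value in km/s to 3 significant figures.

Δv ≈ 13.1 km/s

Ignition mass of stage 1 = 747,000+72,900 + 161,000+13,900 + 23,600+1,620 + 3,770 = 1,023,790 kg.
Stage 1: m₀ = 1,023,790 kg, m_f = 1,023,790 − 747,000 = 276,790 kg; Δv = 325×9.81×ln(3.699) = 3188.2×1.3080 ≈ 4170 m/s.
Stage 2: m₀ = 203,890 kg, m_f = 203,890 − 161,000 = 42,890 kg; Δv = 283×9.81×ln(4.754) = 2776.2×1.5589 ≈ 4328 m/s.
Stage 3: m₀ = 28,990 kg, m_f = 28,990 − 23,600 = 5,390 kg; Δv = 279×9.81×ln(5.378) = 2737.0×1.6824 ≈ 4605 m/s.
Total Δv = 4170 + 4328 + 4605 = 13103 m/s.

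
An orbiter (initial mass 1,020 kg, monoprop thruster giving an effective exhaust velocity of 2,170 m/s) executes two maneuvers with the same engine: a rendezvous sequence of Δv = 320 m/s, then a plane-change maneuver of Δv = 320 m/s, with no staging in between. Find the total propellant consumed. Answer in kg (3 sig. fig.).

After the first burn: m = 1020 × exp(−320/2170.0) = 1020 × 0.86289 = 880.148 kg.
After the second burn: m = 880.148 × exp(−320/2170.0) = 880.148 × 0.86289 = 759.471 kg.
Total propellant = m₀ − m_final = 1020 − 759.471 = 260.529 kg.

total propellant consumed ≈ 261 kg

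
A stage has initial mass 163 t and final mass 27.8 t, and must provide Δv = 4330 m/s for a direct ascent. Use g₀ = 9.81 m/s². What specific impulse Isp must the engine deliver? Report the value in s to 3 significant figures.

Isp ≈ 250 s

ln(m₀/m_f) = ln(163000/27800) = ln(5.863) = 1.7687.
Rocket equation: v_e = Δv / ln(m₀/m_f) = 4330 / 1.7687 = 2448.1 m/s.
Isp = v_e / g₀ = 2448.1 / 9.81 = 249.6 s.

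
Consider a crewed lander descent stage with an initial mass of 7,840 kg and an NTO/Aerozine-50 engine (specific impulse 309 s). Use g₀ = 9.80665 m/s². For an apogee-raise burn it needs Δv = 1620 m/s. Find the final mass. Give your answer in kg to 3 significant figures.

final mass ≈ 4590 kg

v_e = Isp · g₀ = 309 × 9.80665 = 3030.3 m/s.
m₀/m_f = exp(Δv / v_e) = exp(1620 / 3030.3) = exp(0.5346) = 1.7068.
m_f = m₀ / 1.7068 = 7,840 / 1.7068 = 4,593.39 kg.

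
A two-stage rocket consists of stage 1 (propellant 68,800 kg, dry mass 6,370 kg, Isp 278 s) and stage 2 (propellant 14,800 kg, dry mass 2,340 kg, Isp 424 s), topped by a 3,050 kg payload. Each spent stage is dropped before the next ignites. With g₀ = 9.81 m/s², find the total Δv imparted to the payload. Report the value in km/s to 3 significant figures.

Ignition mass of stage 1 = 68,800+6,370 + 14,800+2,340 + 3,050 = 95,360 kg.
Stage 1: m₀ = 95,360 kg, m_f = 95,360 − 68,800 = 26,560 kg; Δv = 278×9.81×ln(3.59) = 2727.2×1.2783 ≈ 3486 m/s.
Stage 2: m₀ = 20,190 kg, m_f = 20,190 − 14,800 = 5,390 kg; Δv = 424×9.81×ln(3.746) = 4159.4×1.3206 ≈ 5493 m/s.
Total Δv = 3486 + 5493 = 8979 m/s.

Δv ≈ 8.98 km/s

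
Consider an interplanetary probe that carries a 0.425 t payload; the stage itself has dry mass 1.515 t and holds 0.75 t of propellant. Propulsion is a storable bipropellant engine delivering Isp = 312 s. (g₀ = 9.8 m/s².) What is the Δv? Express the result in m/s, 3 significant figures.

Δv ≈ 999 m/s

v_e = Isp · g₀ = 312 × 9.8 = 3057.6 m/s.
m₀ = payload + dry + propellant = 0.425 + 1.515 + 0.75 = 2.69 t.
m_f = payload + dry = 0.425 + 1.515 = 1.94 t.
Δv = v_e · ln(m₀/m_f) = 3057.6 × ln(1.387) = 3057.6 × 0.3269 ≈ 999.4 m/s.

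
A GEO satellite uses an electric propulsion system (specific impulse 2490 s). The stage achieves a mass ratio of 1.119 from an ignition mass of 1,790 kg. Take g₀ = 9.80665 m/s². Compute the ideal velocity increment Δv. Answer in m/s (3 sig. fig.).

Δv ≈ 2750 m/s

v_e = Isp · g₀ = 2490 × 9.80665 = 24418.6 m/s.
Δv = v_e · ln(1.119) = 24418.6 × 0.1124 ≈ 2745.5 m/s.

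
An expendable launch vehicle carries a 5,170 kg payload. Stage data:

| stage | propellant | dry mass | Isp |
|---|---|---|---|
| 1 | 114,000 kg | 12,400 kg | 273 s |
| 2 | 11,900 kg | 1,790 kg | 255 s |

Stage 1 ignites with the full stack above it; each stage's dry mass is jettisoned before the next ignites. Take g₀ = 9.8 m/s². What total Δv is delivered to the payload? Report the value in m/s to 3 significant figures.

Ignition mass of stage 1 = 114,000+12,400 + 11,900+1,790 + 5,170 = 145,260 kg.
Stage 1: m₀ = 145,260 kg, m_f = 145,260 − 114,000 = 31,260 kg; Δv = 273×9.8×ln(4.647) = 2675.4×1.5362 ≈ 4110 m/s.
Stage 2: m₀ = 18,860 kg, m_f = 18,860 − 11,900 = 6,960 kg; Δv = 255×9.8×ln(2.71) = 2499.0×0.9969 ≈ 2491 m/s.
Total Δv = 4110 + 2491 = 6601 m/s.

Δv ≈ 6600 m/s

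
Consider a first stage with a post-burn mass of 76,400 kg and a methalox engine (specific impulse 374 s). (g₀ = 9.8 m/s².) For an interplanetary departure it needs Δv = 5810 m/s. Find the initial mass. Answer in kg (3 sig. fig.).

initial mass ≈ 373000 kg

v_e = Isp · g₀ = 374 × 9.8 = 3665.2 m/s.
m₀/m_f = exp(Δv / v_e) = exp(5810 / 3665.2) = exp(1.5852) = 4.8802.
m₀ = m_f × 4.8802 = 76,400 × 4.8802 = 372,847 kg.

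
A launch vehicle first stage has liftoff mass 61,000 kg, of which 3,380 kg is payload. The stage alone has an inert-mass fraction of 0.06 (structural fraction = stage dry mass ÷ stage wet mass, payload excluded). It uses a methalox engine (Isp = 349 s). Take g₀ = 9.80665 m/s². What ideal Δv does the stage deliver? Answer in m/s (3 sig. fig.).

Stage wet mass = m₀ − payload = 61,000 − 3,380 = 57,620 kg.
Stage dry mass = ε × stage wet mass = 0.06 × 57,620 = 3,457.2 kg.
Burnout mass m_f = stage dry + payload = 3,457.2 + 3,380 = 6,837.2 kg.
v_e = Isp · g₀ = 349 × 9.80665 = 3422.5 m/s.
Δv = v_e · ln(61,000/6,837.2) = 3422.5 × ln(8.922) = 3422.5 × 2.1885 ≈ 7490 m/s.

Δv ≈ 7490 m/s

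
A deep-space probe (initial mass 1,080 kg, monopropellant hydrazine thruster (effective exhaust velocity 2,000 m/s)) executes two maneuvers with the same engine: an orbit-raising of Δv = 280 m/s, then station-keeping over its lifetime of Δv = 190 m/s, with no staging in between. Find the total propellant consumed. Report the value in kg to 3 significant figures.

After the first burn: m = 1080 × exp(−280/2000.0) = 1080 × 0.86936 = 938.909 kg.
After the second burn: m = 938.909 × exp(−190/2000.0) = 938.909 × 0.90937 = 853.816 kg.
Total propellant = m₀ − m_final = 1080 − 853.816 = 226.184 kg.

total propellant consumed ≈ 226 kg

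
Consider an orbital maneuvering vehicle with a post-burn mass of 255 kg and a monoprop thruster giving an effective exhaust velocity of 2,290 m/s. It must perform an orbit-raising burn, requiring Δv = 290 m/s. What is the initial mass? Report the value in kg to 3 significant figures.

Rocket equation: m₀/m_f = exp(Δv / v_e) = exp(290 / 2290.0) = exp(0.1266) = 1.1350.
m₀ = m_f × 1.1350 = 255 × 1.1350 = 289.425 kg.

initial mass ≈ 289 kg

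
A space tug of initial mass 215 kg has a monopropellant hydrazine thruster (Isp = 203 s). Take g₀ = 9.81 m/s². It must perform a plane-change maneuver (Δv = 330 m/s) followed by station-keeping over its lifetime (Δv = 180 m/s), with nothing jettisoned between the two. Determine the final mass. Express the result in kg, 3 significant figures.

v_e = Isp · g₀ = 203 × 9.81 = 1991.4 m/s.
After the first burn: m = 215 × exp(−330/1991.4) = 215 × 0.84729 = 182.167 kg.
After the second burn: m = 182.167 × exp(−180/1991.4) = 182.167 × 0.91358 = 166.424 kg.

final mass ≈ 166 kg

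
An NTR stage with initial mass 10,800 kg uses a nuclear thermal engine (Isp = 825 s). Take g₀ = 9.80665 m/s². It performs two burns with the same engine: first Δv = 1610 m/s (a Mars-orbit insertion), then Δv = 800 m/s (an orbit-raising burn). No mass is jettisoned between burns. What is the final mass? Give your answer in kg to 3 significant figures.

final mass ≈ 8020 kg

v_e = Isp · g₀ = 825 × 9.80665 = 8090.5 m/s.
After the first burn: m = 10800 × exp(−1610/8090.5) = 10800 × 0.81955 = 8,851.14 kg.
After the second burn: m = 8,851.14 × exp(−800/8090.5) = 8,851.14 × 0.90585 = 8,017.81 kg.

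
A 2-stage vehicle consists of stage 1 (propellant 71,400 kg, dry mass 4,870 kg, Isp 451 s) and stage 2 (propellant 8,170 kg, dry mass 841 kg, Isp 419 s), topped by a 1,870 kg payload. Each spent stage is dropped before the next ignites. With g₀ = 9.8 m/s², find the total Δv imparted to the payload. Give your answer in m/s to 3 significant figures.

Δv ≈ 13300 m/s

Ignition mass of stage 1 = 71,400+4,870 + 8,170+841 + 1,870 = 87,151 kg.
Stage 1: m₀ = 87,151 kg, m_f = 87,151 − 71,400 = 15,751 kg; Δv = 451×9.8×ln(5.533) = 4419.8×1.7107 ≈ 7561 m/s.
Stage 2: m₀ = 10,881 kg, m_f = 10,881 − 8,170 = 2,711 kg; Δv = 419×9.8×ln(4.014) = 4106.2×1.3897 ≈ 5706 m/s.
Total Δv = 7561 + 5706 = 13267 m/s.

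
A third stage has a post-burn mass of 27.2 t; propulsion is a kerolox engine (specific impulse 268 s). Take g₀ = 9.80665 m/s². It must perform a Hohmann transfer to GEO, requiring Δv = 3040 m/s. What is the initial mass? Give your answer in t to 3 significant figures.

v_e = Isp · g₀ = 268 × 9.80665 = 2628.2 m/s.
m₀/m_f = exp(Δv / v_e) = exp(3040 / 2628.2) = exp(1.1567) = 3.1794.
m₀ = m_f × 3.1794 = 27.2 × 3.1794 = 86.4797 t.

initial mass ≈ 86.5 t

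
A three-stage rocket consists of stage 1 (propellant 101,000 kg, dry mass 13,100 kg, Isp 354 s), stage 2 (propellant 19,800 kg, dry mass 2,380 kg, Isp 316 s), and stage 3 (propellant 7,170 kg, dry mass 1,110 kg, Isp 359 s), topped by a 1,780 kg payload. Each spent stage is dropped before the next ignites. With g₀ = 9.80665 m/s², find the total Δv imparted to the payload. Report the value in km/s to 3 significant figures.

Ignition mass of stage 1 = 101,000+13,100 + 19,800+2,380 + 7,170+1,110 + 1,780 = 146,340 kg.
Stage 1: m₀ = 146,340 kg, m_f = 146,340 − 101,000 = 45,340 kg; Δv = 354×9.80665×ln(3.228) = 3471.6×1.1717 ≈ 4068 m/s.
Stage 2: m₀ = 32,240 kg, m_f = 32,240 − 19,800 = 12,440 kg; Δv = 316×9.80665×ln(2.592) = 3098.9×0.9523 ≈ 2951 m/s.
Stage 3: m₀ = 10,060 kg, m_f = 10,060 − 7,170 = 2,890 kg; Δv = 359×9.80665×ln(3.481) = 3520.6×1.2473 ≈ 4391 m/s.
Total Δv = 4068 + 2951 + 4391 = 11410 m/s.

Δv ≈ 11.4 km/s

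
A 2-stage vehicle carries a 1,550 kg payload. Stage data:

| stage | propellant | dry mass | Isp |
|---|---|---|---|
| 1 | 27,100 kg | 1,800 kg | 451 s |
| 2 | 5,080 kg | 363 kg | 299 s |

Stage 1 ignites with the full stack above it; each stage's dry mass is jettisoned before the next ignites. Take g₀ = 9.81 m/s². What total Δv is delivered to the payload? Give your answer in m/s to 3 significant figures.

Δv ≈ 10000 m/s

Ignition mass of stage 1 = 27,100+1,800 + 5,080+363 + 1,550 = 35,893 kg.
Stage 1: m₀ = 35,893 kg, m_f = 35,893 − 27,100 = 8,793 kg; Δv = 451×9.81×ln(4.082) = 4424.3×1.4066 ≈ 6223 m/s.
Stage 2: m₀ = 6,993 kg, m_f = 6,993 − 5,080 = 1,913 kg; Δv = 299×9.81×ln(3.656) = 2933.2×1.2962 ≈ 3802 m/s.
Total Δv = 6223 + 3802 = 10025 m/s.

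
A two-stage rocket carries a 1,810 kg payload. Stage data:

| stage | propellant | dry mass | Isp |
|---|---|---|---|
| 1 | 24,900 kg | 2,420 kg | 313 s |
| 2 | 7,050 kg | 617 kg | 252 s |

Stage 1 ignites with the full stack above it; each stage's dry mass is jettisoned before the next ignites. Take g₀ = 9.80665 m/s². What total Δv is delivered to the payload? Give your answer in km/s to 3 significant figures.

Δv ≈ 6.83 km/s

Ignition mass of stage 1 = 24,900+2,420 + 7,050+617 + 1,810 = 36,797 kg.
Stage 1: m₀ = 36,797 kg, m_f = 36,797 − 24,900 = 11,897 kg; Δv = 313×9.80665×ln(3.093) = 3069.5×1.1291 ≈ 3466 m/s.
Stage 2: m₀ = 9,477 kg, m_f = 9,477 − 7,050 = 2,427 kg; Δv = 252×9.80665×ln(3.905) = 2471.3×1.3622 ≈ 3366 m/s.
Total Δv = 3466 + 3366 = 6832 m/s.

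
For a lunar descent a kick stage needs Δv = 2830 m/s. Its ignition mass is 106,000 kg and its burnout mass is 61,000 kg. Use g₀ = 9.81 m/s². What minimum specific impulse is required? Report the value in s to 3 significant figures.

Isp ≈ 522 s

ln(m₀/m_f) = ln(106000/61000) = ln(1.738) = 0.5526.
By the Tsiolkovsky rocket equation, v_e = Δv / ln(m₀/m_f) = 2830 / 0.5526 = 5121.6 m/s.
Isp = v_e / g₀ = 5121.6 / 9.81 = 522.1 s.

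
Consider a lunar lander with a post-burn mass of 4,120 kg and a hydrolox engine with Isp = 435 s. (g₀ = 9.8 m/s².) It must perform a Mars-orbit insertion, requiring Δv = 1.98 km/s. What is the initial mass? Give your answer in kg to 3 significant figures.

v_e = Isp · g₀ = 435 × 9.8 = 4263.0 m/s.
From the ideal rocket equation, m₀/m_f = exp(Δv / v_e) = exp(1980 / 4263.0) = exp(0.4645) = 1.5912.
m₀ = m_f × 1.5912 = 4,120 × 1.5912 = 6,555.74 kg.

initial mass ≈ 6560 kg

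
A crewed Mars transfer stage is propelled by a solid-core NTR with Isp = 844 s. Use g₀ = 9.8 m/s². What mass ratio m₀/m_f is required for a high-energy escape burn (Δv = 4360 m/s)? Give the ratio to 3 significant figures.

mass ratio ≈ 1.69

v_e = Isp · g₀ = 844 × 9.8 = 8271.2 m/s.
By the Tsiolkovsky rocket equation, m₀/m_f = exp(Δv / v_e) = exp(4360 / 8271.2) = exp(0.5271) = 1.6941.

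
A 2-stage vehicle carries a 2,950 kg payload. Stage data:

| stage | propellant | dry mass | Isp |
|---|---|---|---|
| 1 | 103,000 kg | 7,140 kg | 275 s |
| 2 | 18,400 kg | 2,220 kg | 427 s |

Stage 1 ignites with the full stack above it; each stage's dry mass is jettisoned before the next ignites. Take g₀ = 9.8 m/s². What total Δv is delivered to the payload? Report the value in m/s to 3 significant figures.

Ignition mass of stage 1 = 103,000+7,140 + 18,400+2,220 + 2,950 = 133,710 kg.
Stage 1: m₀ = 133,710 kg, m_f = 133,710 − 103,000 = 30,710 kg; Δv = 275×9.8×ln(4.354) = 2695.0×1.4711 ≈ 3965 m/s.
Stage 2: m₀ = 23,570 kg, m_f = 23,570 − 18,400 = 5,170 kg; Δv = 427×9.8×ln(4.559) = 4184.6×1.5171 ≈ 6348 m/s.
Total Δv = 3965 + 6348 = 10313 m/s.

Δv ≈ 10300 m/s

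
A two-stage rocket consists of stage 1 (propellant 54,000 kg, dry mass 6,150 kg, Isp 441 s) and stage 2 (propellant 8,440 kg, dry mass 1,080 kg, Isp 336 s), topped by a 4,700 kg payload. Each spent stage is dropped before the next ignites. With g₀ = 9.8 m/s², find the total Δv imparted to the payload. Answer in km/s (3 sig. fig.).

Ignition mass of stage 1 = 54,000+6,150 + 8,440+1,080 + 4,700 = 74,370 kg.
Stage 1: m₀ = 74,370 kg, m_f = 74,370 − 54,000 = 20,370 kg; Δv = 441×9.8×ln(3.651) = 4321.8×1.2950 ≈ 5597 m/s.
Stage 2: m₀ = 14,220 kg, m_f = 14,220 − 8,440 = 5,780 kg; Δv = 336×9.8×ln(2.46) = 3292.8×0.9002 ≈ 2964 m/s.
Total Δv = 5597 + 2964 = 8561 m/s.

Δv ≈ 8.56 km/s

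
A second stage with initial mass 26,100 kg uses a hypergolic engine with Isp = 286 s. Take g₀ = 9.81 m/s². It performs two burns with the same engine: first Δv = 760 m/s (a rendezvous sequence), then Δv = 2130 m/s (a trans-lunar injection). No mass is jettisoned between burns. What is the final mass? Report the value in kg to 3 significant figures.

v_e = Isp · g₀ = 286 × 9.81 = 2805.7 m/s.
After the first burn: m = 26100 × exp(−760/2805.7) = 26100 × 0.76271 = 19,906.7 kg.
After the second burn: m = 19,906.7 × exp(−2130/2805.7) = 19,906.7 × 0.46805 = 9,317.33 kg.

final mass ≈ 9320 kg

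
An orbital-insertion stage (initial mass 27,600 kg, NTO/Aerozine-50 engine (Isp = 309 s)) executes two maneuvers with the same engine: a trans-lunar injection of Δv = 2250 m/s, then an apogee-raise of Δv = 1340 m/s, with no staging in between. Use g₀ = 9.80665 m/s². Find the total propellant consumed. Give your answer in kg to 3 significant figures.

v_e = Isp · g₀ = 309 × 9.80665 = 3030.3 m/s.
After the first burn: m = 27600 × exp(−2250/3030.3) = 27600 × 0.47592 = 13,135.4 kg.
After the second burn: m = 13,135.4 × exp(−1340/3030.3) = 13,135.4 × 0.64262 = 8,441.07 kg.
Total propellant = m₀ − m_final = 27600 − 8,441.07 = 19,158.93 kg.

total propellant consumed ≈ 19200 kg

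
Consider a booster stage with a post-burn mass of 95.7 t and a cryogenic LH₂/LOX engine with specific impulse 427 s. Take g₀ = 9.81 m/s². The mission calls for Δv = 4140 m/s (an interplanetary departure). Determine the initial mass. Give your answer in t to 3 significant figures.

v_e = Isp · g₀ = 427 × 9.81 = 4188.9 m/s.
Using Δv = v_e ln(m₀/m_f): m₀/m_f = exp(Δv / v_e) = exp(4140 / 4188.9) = exp(0.9883) = 2.6868.
m₀ = m_f × 2.6868 = 95.7 × 2.6868 = 257.127 t.

initial mass ≈ 257 t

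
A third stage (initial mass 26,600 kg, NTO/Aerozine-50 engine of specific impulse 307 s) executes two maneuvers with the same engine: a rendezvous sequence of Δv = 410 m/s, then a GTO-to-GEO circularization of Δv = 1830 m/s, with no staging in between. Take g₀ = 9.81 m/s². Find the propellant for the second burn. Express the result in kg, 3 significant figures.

propellant for the second burn ≈ 10600 kg

v_e = Isp · g₀ = 307 × 9.81 = 3011.7 m/s.
After the first burn: m = 26600 × exp(−410/3011.7) = 26600 × 0.87272 = 23,214.4 kg.
After the second burn: m = 23,214.4 × exp(−1830/3011.7) = 23,214.4 × 0.54464 = 12,643.5 kg.
Second-burn propellant = 23,214.4 − 12,643.5 = 10,570.9 kg.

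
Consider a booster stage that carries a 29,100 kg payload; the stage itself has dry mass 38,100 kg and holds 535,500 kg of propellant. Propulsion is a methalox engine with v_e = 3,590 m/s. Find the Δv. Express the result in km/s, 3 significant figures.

m₀ = payload + dry + propellant = 29,100 + 38,100 + 535,500 = 602,700 kg.
m_f = payload + dry = 29,100 + 38,100 = 67,200 kg.
From the ideal rocket equation, Δv = v_e · ln(m₀/m_f) = 3590.0 × ln(8.969) = 3590.0 × 2.1937 ≈ 7875.5 m/s.

Δv ≈ 7.88 km/s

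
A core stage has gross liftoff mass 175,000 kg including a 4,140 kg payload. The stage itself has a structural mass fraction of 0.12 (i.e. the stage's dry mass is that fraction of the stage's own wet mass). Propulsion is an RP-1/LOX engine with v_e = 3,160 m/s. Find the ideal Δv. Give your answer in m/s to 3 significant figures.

Stage wet mass = m₀ − payload = 175,000 − 4,140 = 170,860 kg.
Stage dry mass = ε × stage wet mass = 0.12 × 170,860 = 20,503.2 kg.
Burnout mass m_f = stage dry + payload = 20,503.2 + 4,140 = 24,643.2 kg.
Δv = v_e · ln(175,000/24,643.2) = 3160.0 × ln(7.101) = 3160.0 × 1.9603 ≈ 6195 m/s.

Δv ≈ 6190 m/s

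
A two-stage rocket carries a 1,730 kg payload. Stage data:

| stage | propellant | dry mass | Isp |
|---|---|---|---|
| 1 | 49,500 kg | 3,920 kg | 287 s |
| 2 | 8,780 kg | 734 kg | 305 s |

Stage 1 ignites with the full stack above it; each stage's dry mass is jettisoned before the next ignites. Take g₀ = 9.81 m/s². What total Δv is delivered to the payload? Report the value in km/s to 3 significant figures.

Ignition mass of stage 1 = 49,500+3,920 + 8,780+734 + 1,730 = 64,664 kg.
Stage 1: m₀ = 64,664 kg, m_f = 64,664 − 49,500 = 15,164 kg; Δv = 287×9.81×ln(4.264) = 2815.5×1.4503 ≈ 4083 m/s.
Stage 2: m₀ = 11,244 kg, m_f = 11,244 − 8,780 = 2,464 kg; Δv = 305×9.81×ln(4.563) = 2992.1×1.5180 ≈ 4542 m/s.
Total Δv = 4083 + 4542 = 8625 m/s.

Δv ≈ 8.63 km/s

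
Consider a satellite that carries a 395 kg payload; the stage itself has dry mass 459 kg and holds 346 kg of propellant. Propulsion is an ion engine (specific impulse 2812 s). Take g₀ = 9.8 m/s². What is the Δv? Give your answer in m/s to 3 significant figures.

Δv ≈ 9370 m/s

v_e = Isp · g₀ = 2812 × 9.8 = 27557.6 m/s.
m₀ = payload + dry + propellant = 395 + 459 + 346 = 1,200 kg.
m_f = payload + dry = 395 + 459 = 854 kg.
Rocket equation: Δv = v_e · ln(m₀/m_f) = 27557.6 × ln(1.405) = 27557.6 × 0.3401 ≈ 9373.6 m/s.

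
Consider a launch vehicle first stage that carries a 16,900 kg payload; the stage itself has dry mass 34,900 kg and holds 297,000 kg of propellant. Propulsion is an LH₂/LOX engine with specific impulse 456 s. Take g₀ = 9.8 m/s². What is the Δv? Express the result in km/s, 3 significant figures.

v_e = Isp · g₀ = 456 × 9.8 = 4468.8 m/s.
m₀ = payload + dry + propellant = 16,900 + 34,900 + 297,000 = 348,800 kg.
m_f = payload + dry = 16,900 + 34,900 = 51,800 kg.
Δv = v_e · ln(m₀/m_f) = 4468.8 × ln(6.734) = 4468.8 × 1.9071 ≈ 8522.5 m/s.

Δv ≈ 8.52 km/s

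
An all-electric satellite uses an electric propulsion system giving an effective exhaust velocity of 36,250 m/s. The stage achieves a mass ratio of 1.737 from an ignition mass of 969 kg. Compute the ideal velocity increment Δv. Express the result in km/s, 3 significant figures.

Δv ≈ 20.0 km/s

Δv = v_e · ln(1.737) = 36250.0 × 0.5522 ≈ 20015.8 m/s.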